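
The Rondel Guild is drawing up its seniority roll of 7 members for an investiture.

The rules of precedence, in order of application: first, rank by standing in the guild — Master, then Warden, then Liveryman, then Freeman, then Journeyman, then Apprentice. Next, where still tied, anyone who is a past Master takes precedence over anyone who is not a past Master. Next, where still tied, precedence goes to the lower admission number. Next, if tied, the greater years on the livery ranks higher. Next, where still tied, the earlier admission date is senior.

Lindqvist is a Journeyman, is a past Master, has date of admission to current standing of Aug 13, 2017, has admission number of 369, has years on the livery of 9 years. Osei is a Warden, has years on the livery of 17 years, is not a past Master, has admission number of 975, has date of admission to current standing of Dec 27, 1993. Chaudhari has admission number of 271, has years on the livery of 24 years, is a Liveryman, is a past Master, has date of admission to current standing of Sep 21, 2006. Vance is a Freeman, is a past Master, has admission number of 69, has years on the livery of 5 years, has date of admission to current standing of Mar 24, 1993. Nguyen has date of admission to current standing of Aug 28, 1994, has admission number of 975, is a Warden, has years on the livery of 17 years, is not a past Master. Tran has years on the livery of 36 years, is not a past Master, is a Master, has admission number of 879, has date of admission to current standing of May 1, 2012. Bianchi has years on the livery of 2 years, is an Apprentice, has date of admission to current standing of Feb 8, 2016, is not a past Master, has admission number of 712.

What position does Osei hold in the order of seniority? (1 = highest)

2

By standing in the guild: Tran (Master); then Osei and Nguyen (Warden); then Chaudhari (Liveryman); then Vance (Freeman); then Lindqvist (Journeyman); then Bianchi (Apprentice).
Osei and Nguyen are each not a past Master, so the next rule applies.
Osei and Nguyen both have admission number 975, so the next rule applies.
Osei and Nguyen both have years on the livery 17 years, so the next rule applies.
Among Osei and Nguyen, by date of admission to current standing (earlier first): Osei (Dec 27, 1993) before Nguyen (Aug 28, 1994).
Order: Tran, Osei, Nguyen, Chaudhari, Vance, Lindqvist, Bianchi. So position 2.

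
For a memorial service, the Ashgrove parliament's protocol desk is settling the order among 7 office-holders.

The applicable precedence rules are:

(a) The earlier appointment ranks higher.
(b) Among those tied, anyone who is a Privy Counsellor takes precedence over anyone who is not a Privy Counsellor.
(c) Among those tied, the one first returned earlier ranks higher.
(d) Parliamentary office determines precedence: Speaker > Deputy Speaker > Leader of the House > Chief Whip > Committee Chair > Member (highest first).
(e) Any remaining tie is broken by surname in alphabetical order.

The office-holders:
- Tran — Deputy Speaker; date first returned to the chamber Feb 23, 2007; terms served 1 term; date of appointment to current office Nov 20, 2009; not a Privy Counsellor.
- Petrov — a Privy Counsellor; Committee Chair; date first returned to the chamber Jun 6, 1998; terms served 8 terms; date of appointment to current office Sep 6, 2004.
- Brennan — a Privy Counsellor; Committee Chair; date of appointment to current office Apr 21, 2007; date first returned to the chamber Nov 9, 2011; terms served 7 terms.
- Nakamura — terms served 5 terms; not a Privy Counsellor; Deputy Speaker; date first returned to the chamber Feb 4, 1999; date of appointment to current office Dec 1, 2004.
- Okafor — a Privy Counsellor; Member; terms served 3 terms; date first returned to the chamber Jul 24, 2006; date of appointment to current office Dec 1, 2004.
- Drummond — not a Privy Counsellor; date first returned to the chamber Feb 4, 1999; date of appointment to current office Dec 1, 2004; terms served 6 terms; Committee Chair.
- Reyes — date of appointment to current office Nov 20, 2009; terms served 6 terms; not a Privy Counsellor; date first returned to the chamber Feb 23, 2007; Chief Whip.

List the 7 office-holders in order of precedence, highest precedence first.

By date of appointment to current office (earlier first): Petrov (Sep 6, 2004); then Okafor, Nakamura and Drummond (each Dec 1, 2004); then Brennan (Apr 21, 2007); then Tran and Reyes (both Nov 20, 2009).
Among Okafor, Nakamura and Drummond, a Privy Counsellor before not a Privy Counsellor: Okafor (a Privy Counsellor) before Nakamura and Drummond (not a Privy Counsellor).
Nakamura and Drummond both have date first returned to the chamber Feb 4, 1999, so the next rule applies.
Among Nakamura and Drummond, by parliamentary office: Nakamura (Deputy Speaker) before Drummond (Committee Chair).
Tran and Reyes are each not a Privy Counsellor, so the next rule applies.
Tran and Reyes both have date first returned to the chamber Feb 23, 2007, so the next rule applies.
Among Tran and Reyes, by parliamentary office: Tran (Deputy Speaker) before Reyes (Chief Whip).
Full order: Petrov, Okafor, Nakamura, Drummond, Brennan, Tran, Reyes.

Petrov, Okafor, Nakamura, Drummond, Brennan, Tran, Reyes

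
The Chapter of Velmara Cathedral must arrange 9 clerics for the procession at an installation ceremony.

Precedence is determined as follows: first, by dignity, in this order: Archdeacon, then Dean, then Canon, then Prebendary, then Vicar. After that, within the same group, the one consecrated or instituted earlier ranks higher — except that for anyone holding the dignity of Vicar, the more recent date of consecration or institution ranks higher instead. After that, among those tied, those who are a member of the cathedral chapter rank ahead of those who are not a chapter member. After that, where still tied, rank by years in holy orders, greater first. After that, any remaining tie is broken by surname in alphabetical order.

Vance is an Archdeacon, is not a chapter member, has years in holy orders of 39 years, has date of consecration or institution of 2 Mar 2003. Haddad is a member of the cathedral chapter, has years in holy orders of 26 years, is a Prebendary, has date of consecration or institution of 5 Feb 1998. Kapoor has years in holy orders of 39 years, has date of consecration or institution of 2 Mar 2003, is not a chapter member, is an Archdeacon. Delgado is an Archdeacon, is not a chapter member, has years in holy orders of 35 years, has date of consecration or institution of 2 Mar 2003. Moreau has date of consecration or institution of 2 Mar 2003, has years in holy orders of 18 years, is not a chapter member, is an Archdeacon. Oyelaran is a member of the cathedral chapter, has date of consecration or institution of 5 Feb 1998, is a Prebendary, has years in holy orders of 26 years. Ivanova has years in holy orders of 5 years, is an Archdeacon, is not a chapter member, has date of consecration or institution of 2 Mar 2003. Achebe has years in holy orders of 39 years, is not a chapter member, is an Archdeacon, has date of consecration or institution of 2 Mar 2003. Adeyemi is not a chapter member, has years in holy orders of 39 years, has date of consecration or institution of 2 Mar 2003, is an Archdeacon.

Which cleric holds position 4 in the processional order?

By dignity: Achebe, Adeyemi, Kapoor, Vance, Delgado, Moreau and Ivanova (Archdeacon); then Haddad and Oyelaran (Prebendary).
Achebe, Adeyemi, Kapoor, Vance, Delgado, Moreau and Ivanova all have date of consecration or institution 2 Mar 2003, so the next rule applies.
Achebe, Adeyemi, Kapoor, Vance, Delgado, Moreau and Ivanova are each not a chapter member, so the next rule applies.
Among Achebe, Adeyemi, Kapoor, Vance, Delgado, Moreau and Ivanova, by years in holy orders (higher first): Achebe, Adeyemi, Kapoor and Vance (39 years) before Delgado (35 years) before Moreau (18 years) before Ivanova (5 years).
Among Achebe, Adeyemi, Kapoor and Vance, alphabetically by surname: Achebe before Adeyemi before Kapoor before Vance.
Haddad and Oyelaran both have date of consecration or institution 5 Feb 1998, so the next rule applies.
Haddad and Oyelaran are each a member of the cathedral chapter, so the next rule applies.
Haddad and Oyelaran both have years in holy orders 26 years, so the next rule applies.
Among Haddad and Oyelaran, alphabetically by surname: Haddad before Oyelaran.
Order: Achebe, Adeyemi, Kapoor, Vance, Delgado, Moreau, Ivanova, Haddad, Oyelaran.

Vance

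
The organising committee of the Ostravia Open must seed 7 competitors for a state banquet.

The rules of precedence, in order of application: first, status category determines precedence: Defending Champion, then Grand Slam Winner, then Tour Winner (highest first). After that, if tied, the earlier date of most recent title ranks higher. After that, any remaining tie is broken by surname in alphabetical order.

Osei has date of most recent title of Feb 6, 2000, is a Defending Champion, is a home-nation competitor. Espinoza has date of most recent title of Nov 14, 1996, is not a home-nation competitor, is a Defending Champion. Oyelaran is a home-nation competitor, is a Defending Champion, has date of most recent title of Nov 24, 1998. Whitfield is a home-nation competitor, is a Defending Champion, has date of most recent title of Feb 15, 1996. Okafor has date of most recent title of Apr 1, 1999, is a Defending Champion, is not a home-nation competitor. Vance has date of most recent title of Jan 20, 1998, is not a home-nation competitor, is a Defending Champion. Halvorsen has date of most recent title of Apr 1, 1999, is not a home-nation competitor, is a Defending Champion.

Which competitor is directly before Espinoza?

Whitfield

By status category: Whitfield, Espinoza, Vance, Oyelaran, Halvorsen, Okafor and Osei (Defending Champion).
Among Whitfield, Espinoza, Vance, Oyelaran, Halvorsen, Okafor and Osei, by date of most recent title (earlier first): Whitfield (Feb 15, 1996) before Espinoza (Nov 14, 1996) before Vance (Jan 20, 1998) before Oyelaran (Nov 24, 1998) before Halvorsen and Okafor (Apr 1, 1999) before Osei (Feb 6, 2000).
Among Halvorsen and Okafor, alphabetically by surname: Halvorsen before Okafor.
Order: Whitfield, Espinoza, Vance, Oyelaran, Halvorsen, Okafor, Osei.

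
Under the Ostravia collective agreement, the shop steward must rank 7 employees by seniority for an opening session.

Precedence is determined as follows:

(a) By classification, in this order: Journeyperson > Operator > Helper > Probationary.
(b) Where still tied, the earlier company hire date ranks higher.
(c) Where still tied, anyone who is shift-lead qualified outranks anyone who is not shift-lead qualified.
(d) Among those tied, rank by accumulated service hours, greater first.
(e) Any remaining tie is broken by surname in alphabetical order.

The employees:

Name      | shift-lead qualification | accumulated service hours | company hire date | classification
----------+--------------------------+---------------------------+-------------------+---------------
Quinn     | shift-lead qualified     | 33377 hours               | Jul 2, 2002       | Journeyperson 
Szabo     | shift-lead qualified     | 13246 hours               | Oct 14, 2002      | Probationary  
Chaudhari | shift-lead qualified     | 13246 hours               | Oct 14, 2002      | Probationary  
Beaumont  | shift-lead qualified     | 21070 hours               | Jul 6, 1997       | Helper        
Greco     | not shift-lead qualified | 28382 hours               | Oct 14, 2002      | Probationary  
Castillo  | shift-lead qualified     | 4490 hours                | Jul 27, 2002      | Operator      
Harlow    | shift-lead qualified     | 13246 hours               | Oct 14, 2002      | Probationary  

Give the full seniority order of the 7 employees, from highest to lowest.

By classification: Quinn (Journeyperson); then Castillo (Operator); then Beaumont (Helper); then Chaudhari, Harlow, Szabo and Greco (Probationary).
Chaudhari, Harlow, Szabo and Greco all have company hire date Oct 14, 2002, so the next rule applies.
Among Chaudhari, Harlow, Szabo and Greco, shift-lead qualified before not shift-lead qualified: Chaudhari, Harlow and Szabo (shift-lead qualified) before Greco (not shift-lead qualified).
Chaudhari, Harlow and Szabo all have accumulated service hours 13246 hours, so the next rule applies.
Among Chaudhari, Harlow and Szabo, alphabetically by surname: Chaudhari before Harlow before Szabo.
Full order: Quinn, Castillo, Beaumont, Chaudhari, Harlow, Szabo, Greco.

Quinn, Castillo, Beaumont, Chaudhari, Harlow, Szabo, Greco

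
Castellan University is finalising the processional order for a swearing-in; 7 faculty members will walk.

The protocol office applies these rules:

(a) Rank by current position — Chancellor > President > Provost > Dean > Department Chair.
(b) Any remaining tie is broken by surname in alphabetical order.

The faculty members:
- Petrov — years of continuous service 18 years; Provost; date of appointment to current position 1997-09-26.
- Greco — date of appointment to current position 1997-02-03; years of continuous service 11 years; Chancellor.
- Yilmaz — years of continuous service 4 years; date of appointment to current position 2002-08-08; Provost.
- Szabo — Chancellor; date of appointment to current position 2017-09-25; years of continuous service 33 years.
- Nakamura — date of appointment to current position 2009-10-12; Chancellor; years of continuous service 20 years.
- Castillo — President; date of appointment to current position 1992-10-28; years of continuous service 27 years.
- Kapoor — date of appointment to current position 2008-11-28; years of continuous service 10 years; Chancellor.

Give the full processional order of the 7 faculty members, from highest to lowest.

By current position: Greco, Kapoor, Nakamura and Szabo (Chancellor); then Castillo (President); then Petrov and Yilmaz (Provost).
Among Greco, Kapoor, Nakamura and Szabo, alphabetically by surname: Greco before Kapoor before Nakamura before Szabo.
Among Petrov and Yilmaz, alphabetically by surname: Petrov before Yilmaz.
Full order: Greco, Kapoor, Nakamura, Szabo, Castillo, Petrov, Yilmaz.

Greco, Kapoor, Nakamura, Szabo, Castillo, Petrov, Yilmaz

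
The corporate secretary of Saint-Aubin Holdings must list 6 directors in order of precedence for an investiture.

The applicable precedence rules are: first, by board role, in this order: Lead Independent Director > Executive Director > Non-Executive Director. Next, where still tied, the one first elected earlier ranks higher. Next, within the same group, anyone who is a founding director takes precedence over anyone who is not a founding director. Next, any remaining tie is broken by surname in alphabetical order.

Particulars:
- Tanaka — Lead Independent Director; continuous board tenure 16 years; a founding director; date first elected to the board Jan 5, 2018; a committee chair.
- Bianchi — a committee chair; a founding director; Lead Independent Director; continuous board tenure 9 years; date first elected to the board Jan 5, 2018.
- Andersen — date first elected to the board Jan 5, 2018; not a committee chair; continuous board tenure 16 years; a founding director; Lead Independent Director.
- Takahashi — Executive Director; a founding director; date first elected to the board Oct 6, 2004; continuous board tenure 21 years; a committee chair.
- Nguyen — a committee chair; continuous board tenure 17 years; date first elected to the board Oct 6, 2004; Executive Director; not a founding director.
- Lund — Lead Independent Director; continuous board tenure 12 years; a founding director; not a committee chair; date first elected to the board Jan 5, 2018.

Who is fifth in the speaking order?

Takahashi

By board role: Andersen, Bianchi, Lund and Tanaka (Lead Independent Director); then Takahashi and Nguyen (Executive Director).
Andersen, Bianchi, Lund and Tanaka all have date first elected to the board Jan 5, 2018, so the next rule applies.
Andersen, Bianchi, Lund and Tanaka are each a founding director, so the next rule applies.
Among Andersen, Bianchi, Lund and Tanaka, alphabetically by surname: Andersen before Bianchi before Lund before Tanaka.
Takahashi and Nguyen both have date first elected to the board Oct 6, 2004, so the next rule applies.
Among Takahashi and Nguyen, a founding director before not a founding director: Takahashi (a founding director) before Nguyen (not a founding director).
Order: Andersen, Bianchi, Lund, Tanaka, Takahashi, Nguyen.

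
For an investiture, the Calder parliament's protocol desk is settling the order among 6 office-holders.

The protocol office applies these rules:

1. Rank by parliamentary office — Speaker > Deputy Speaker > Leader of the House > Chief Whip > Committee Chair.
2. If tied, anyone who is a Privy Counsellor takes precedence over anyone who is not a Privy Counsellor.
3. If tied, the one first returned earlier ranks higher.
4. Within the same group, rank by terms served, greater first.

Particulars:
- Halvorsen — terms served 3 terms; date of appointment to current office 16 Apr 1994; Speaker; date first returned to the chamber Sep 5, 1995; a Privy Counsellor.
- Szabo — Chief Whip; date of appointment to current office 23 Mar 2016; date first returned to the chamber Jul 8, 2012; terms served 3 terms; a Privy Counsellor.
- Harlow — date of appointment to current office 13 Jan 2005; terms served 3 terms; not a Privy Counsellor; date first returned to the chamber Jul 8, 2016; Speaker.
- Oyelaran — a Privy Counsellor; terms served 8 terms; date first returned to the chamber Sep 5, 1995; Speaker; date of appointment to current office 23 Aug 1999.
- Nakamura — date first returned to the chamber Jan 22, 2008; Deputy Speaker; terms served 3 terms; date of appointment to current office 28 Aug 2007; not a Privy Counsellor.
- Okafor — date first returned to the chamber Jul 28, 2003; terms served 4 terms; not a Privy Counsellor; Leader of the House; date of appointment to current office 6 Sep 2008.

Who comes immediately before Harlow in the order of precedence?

Halvorsen

By parliamentary office: Oyelaran, Halvorsen and Harlow (Speaker); then Nakamura (Deputy Speaker); then Okafor (Leader of the House); then Szabo (Chief Whip).
Among Oyelaran, Halvorsen and Harlow, a Privy Counsellor before not a Privy Counsellor: Oyelaran and Halvorsen (a Privy Counsellor) before Harlow (not a Privy Counsellor).
Oyelaran and Halvorsen both have date first returned to the chamber Sep 5, 1995, so the next rule applies.
Among Oyelaran and Halvorsen, by terms served (higher first): Oyelaran (8 terms) before Halvorsen (3 terms).
Order: Oyelaran, Halvorsen, Harlow, Nakamura, Okafor, Szabo.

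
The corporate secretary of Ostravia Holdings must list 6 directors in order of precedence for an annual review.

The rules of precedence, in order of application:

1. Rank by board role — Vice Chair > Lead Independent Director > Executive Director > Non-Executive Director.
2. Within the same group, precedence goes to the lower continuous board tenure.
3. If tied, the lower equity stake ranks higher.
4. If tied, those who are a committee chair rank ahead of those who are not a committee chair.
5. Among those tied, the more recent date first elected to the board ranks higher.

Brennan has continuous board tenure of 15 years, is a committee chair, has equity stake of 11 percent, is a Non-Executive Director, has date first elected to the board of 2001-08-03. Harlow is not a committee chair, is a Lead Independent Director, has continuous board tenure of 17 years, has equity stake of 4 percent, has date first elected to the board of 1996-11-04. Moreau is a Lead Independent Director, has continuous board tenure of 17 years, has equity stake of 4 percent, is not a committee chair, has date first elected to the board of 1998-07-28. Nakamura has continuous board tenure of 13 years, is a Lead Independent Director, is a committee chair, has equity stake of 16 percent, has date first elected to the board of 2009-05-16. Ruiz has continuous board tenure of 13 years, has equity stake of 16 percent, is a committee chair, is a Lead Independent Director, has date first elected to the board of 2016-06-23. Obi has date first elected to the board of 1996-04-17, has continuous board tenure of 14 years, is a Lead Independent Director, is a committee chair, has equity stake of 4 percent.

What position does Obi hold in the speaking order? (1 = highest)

By board role: Ruiz, Nakamura, Obi, Moreau and Harlow (Lead Independent Director); then Brennan (Non-Executive Director).
Among Ruiz, Nakamura, Obi, Moreau and Harlow, by continuous board tenure (lower first): Ruiz and Nakamura (13 years) before Obi (14 years) before Moreau and Harlow (17 years).
Ruiz and Nakamura both have equity stake 16 percent, so the next rule applies.
Ruiz and Nakamura are each a committee chair, so the next rule applies.
Among Ruiz and Nakamura, by date first elected to the board (later first): Ruiz (2016-06-23) before Nakamura (2009-05-16).
Moreau and Harlow both have equity stake 4 percent, so the next rule applies.
Moreau and Harlow are each not a committee chair, so the next rule applies.
Among Moreau and Harlow, by date first elected to the board (later first): Moreau (1998-07-28) before Harlow (1996-11-04).
Order: Ruiz, Nakamura, Obi, Moreau, Harlow, Brennan. So position 3.

3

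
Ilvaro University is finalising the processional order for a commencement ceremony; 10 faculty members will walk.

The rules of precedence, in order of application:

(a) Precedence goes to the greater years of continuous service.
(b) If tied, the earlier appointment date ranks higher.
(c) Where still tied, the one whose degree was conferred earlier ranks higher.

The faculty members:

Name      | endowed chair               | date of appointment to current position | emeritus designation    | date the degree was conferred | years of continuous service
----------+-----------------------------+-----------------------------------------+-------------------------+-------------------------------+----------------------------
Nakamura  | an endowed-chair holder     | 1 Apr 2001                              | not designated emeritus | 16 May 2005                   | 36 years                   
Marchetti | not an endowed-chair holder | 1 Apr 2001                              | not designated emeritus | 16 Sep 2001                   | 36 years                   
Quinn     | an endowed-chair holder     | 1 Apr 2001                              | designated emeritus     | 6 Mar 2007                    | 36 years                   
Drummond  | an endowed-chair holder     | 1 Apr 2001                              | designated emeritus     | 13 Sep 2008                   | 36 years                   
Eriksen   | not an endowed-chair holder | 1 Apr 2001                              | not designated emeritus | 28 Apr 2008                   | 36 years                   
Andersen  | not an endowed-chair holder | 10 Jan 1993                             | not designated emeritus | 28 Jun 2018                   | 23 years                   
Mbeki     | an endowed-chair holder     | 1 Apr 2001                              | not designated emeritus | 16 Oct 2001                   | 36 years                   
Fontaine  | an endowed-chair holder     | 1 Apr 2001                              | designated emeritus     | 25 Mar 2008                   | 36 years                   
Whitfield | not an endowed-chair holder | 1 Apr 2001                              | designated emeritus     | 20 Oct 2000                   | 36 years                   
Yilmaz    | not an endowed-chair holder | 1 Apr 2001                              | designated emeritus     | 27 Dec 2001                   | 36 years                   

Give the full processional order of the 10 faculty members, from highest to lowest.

Whitfield, Marchetti, Mbeki, Yilmaz, Nakamura, Quinn, Fontaine, Eriksen, Drummond, Andersen

By years of continuous service (higher first): Whitfield, Marchetti, Mbeki, Yilmaz, Nakamura, Quinn, Fontaine, Eriksen and Drummond (each 36 years); then Andersen (23 years).
Whitfield, Marchetti, Mbeki, Yilmaz, Nakamura, Quinn, Fontaine, Eriksen and Drummond all have date of appointment to current position 1 Apr 2001, so the next rule applies.
Among Whitfield, Marchetti, Mbeki, Yilmaz, Nakamura, Quinn, Fontaine, Eriksen and Drummond, by date the degree was conferred (earlier first): Whitfield (20 Oct 2000) before Marchetti (16 Sep 2001) before Mbeki (16 Oct 2001) before Yilmaz (27 Dec 2001) before Nakamura (16 May 2005) before Quinn (6 Mar 2007) before Fontaine (25 Mar 2008) before Eriksen (28 Apr 2008) before Drummond (13 Sep 2008).
Full order: Whitfield, Marchetti, Mbeki, Yilmaz, Nakamura, Quinn, Fontaine, Eriksen, Drummond, Andersen.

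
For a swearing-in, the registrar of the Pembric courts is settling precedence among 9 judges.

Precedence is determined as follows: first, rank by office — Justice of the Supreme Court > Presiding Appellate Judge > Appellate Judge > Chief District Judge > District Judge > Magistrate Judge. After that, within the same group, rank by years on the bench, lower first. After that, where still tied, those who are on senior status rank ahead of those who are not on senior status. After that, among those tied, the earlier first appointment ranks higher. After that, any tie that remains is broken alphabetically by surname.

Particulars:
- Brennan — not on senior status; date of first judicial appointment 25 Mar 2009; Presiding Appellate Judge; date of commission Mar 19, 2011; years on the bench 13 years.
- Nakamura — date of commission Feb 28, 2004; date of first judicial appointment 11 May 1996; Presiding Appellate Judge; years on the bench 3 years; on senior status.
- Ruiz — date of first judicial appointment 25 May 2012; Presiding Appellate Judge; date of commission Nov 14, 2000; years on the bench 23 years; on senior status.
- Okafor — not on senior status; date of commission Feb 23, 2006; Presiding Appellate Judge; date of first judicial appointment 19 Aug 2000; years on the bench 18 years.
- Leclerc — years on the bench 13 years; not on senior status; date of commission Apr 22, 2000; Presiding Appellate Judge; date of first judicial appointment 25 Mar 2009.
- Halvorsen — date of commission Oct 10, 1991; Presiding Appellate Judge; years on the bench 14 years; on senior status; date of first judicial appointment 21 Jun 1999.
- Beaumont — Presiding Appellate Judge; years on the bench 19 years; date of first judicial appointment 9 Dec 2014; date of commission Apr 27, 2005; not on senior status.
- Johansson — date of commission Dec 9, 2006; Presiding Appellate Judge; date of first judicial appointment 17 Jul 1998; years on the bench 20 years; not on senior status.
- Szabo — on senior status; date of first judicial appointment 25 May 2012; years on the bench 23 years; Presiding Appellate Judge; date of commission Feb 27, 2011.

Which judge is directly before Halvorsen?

Leclerc

By office: Nakamura, Brennan, Leclerc, Halvorsen, Okafor, Beaumont, Johansson, Ruiz and Szabo (Presiding Appellate Judge).
Among Nakamura, Brennan, Leclerc, Halvorsen, Okafor, Beaumont, Johansson, Ruiz and Szabo, by years on the bench (lower first): Nakamura (3 years) before Brennan and Leclerc (13 years) before Halvorsen (14 years) before Okafor (18 years) before Beaumont (19 years) before Johansson (20 years) before Ruiz and Szabo (23 years).
Brennan and Leclerc are each not on senior status, so the next rule applies.
Brennan and Leclerc both have date of first judicial appointment 25 Mar 2009, so the next rule applies.
Among Brennan and Leclerc, alphabetically by surname: Brennan before Leclerc.
Ruiz and Szabo are each on senior status, so the next rule applies.
Ruiz and Szabo both have date of first judicial appointment 25 May 2012, so the next rule applies.
Among Ruiz and Szabo, alphabetically by surname: Ruiz before Szabo.
Order: Nakamura, Brennan, Leclerc, Halvorsen, Okafor, Beaumont, Johansson, Ruiz, Szabo.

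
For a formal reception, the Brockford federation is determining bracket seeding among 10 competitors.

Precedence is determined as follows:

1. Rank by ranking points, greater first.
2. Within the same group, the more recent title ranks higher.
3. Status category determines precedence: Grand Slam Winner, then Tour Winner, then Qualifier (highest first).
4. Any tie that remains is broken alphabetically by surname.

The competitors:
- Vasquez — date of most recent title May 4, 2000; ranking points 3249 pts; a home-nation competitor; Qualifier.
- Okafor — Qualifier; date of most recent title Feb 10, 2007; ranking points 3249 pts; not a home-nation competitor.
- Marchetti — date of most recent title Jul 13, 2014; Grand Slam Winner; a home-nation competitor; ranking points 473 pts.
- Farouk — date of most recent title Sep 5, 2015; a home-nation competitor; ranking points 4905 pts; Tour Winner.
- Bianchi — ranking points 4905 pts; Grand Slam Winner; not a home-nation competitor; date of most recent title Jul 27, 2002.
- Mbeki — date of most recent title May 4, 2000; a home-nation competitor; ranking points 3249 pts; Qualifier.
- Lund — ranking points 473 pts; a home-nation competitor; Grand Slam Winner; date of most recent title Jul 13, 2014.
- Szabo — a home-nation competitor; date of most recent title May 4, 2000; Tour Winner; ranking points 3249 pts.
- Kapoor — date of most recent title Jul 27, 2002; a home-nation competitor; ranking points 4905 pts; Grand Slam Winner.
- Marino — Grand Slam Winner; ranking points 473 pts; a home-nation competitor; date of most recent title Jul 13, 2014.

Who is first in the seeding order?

By ranking points (higher first): Farouk, Bianchi and Kapoor (each 4905 pts); then Okafor, Szabo, Mbeki and Vasquez (each 3249 pts); then Lund, Marchetti and Marino (each 473 pts).
Among Farouk, Bianchi and Kapoor, by date of most recent title (later first): Farouk (Sep 5, 2015) before Bianchi and Kapoor (Jul 27, 2002).
Bianchi and Kapoor are each Grand Slam Winner, so the next rule applies.
Among Bianchi and Kapoor, alphabetically by surname: Bianchi before Kapoor.
Among Okafor, Szabo, Mbeki and Vasquez, by date of most recent title (later first): Okafor (Feb 10, 2007) before Szabo, Mbeki and Vasquez (May 4, 2000).
Among Szabo, Mbeki and Vasquez, by status category: Szabo (Tour Winner) before Mbeki and Vasquez (Qualifier).
Among Mbeki and Vasquez, alphabetically by surname: Mbeki before Vasquez.
Lund, Marchetti and Marino all have date of most recent title Jul 13, 2014, so the next rule applies.
Lund, Marchetti and Marino are each Grand Slam Winner, so the next rule applies.
Among Lund, Marchetti and Marino, alphabetically by surname: Lund before Marchetti before Marino.
Order: Farouk, Bianchi, Kapoor, Okafor, Szabo, Mbeki, Vasquez, Lund, Marchetti, Marino.

Farouk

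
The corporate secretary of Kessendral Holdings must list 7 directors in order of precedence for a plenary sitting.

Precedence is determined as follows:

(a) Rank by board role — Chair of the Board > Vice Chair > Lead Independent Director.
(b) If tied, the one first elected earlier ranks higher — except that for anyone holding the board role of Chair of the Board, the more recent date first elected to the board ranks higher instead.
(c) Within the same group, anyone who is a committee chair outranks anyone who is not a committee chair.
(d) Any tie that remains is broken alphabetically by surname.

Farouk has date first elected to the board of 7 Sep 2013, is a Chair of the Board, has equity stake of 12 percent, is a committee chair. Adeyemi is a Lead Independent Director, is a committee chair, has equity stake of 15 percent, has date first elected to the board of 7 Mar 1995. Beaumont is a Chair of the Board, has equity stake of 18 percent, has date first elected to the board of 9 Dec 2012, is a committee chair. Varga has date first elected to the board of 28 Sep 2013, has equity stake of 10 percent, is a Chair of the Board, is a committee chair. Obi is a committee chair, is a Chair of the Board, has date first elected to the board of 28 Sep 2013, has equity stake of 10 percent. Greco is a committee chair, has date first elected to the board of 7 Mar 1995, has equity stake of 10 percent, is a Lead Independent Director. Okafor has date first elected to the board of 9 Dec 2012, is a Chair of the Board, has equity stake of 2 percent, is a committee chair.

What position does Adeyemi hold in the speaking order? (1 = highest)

6

By board role: Obi, Varga, Farouk, Beaumont and Okafor (Chair of the Board); then Adeyemi and Greco (Lead Independent Director).
Among Obi, Varga, Farouk, Beaumont and Okafor, by date first elected to the board (later first) (reversed rule for this group): Obi and Varga (28 Sep 2013) before Farouk (7 Sep 2013) before Beaumont and Okafor (9 Dec 2012).
Obi and Varga are each a committee chair, so the next rule applies.
Among Obi and Varga, alphabetically by surname: Obi before Varga.
Beaumont and Okafor are each a committee chair, so the next rule applies.
Among Beaumont and Okafor, alphabetically by surname: Beaumont before Okafor.
Adeyemi and Greco both have date first elected to the board 7 Mar 1995, so the next rule applies.
Adeyemi and Greco are each a committee chair, so the next rule applies.
Among Adeyemi and Greco, alphabetically by surname: Adeyemi before Greco.
Order: Obi, Varga, Farouk, Beaumont, Okafor, Adeyemi, Greco. So position 6.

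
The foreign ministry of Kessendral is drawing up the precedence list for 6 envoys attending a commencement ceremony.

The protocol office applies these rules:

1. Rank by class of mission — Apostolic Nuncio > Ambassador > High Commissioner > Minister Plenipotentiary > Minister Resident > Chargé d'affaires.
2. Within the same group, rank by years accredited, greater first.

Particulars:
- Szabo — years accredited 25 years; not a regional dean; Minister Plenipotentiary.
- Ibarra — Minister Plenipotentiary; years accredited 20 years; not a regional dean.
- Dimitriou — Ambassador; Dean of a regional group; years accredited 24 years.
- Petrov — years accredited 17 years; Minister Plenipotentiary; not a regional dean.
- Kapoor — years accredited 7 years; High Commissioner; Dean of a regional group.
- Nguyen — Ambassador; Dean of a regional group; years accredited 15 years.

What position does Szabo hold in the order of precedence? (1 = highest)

By class of mission: Dimitriou and Nguyen (Ambassador); then Kapoor (High Commissioner); then Szabo, Ibarra and Petrov (Minister Plenipotentiary).
Among Dimitriou and Nguyen, by years accredited (higher first): Dimitriou (24 years) before Nguyen (15 years).
Among Szabo, Ibarra and Petrov, by years accredited (higher first): Szabo (25 years) before Ibarra (20 years) before Petrov (17 years).
Order: Dimitriou, Nguyen, Kapoor, Szabo, Ibarra, Petrov. So position 4.

4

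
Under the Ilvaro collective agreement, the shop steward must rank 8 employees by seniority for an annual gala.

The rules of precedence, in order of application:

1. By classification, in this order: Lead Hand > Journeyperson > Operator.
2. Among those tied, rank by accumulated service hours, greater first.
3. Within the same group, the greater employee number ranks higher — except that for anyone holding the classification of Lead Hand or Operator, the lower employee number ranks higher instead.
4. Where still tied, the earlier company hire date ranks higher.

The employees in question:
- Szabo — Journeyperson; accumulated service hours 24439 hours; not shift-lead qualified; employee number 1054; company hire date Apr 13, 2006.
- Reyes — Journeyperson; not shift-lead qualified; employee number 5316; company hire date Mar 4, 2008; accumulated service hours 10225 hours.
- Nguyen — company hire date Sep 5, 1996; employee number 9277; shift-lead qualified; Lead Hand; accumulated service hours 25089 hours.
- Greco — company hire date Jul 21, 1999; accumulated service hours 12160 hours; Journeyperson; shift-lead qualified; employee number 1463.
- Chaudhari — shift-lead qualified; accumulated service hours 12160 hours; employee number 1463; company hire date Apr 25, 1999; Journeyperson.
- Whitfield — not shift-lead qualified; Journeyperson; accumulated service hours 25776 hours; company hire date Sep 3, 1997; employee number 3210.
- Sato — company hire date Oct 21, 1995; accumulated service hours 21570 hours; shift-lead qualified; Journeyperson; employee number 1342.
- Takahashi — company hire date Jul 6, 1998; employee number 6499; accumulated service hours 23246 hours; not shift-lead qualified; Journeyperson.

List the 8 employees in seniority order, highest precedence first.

Nguyen, Whitfield, Szabo, Takahashi, Sato, Chaudhari, Greco, Reyes

By classification: Nguyen (Lead Hand); then Whitfield, Szabo, Takahashi, Sato, Chaudhari, Greco and Reyes (Journeyperson).
Among Whitfield, Szabo, Takahashi, Sato, Chaudhari, Greco and Reyes, by accumulated service hours (higher first): Whitfield (25776 hours) before Szabo (24439 hours) before Takahashi (23246 hours) before Sato (21570 hours) before Chaudhari and Greco (12160 hours) before Reyes (10225 hours).
Chaudhari and Greco both have employee number 1463, so the next rule applies.
Among Chaudhari and Greco, by company hire date (earlier first): Chaudhari (Apr 25, 1999) before Greco (Jul 21, 1999).
Full order: Nguyen, Whitfield, Szabo, Takahashi, Sato, Chaudhari, Greco, Reyes.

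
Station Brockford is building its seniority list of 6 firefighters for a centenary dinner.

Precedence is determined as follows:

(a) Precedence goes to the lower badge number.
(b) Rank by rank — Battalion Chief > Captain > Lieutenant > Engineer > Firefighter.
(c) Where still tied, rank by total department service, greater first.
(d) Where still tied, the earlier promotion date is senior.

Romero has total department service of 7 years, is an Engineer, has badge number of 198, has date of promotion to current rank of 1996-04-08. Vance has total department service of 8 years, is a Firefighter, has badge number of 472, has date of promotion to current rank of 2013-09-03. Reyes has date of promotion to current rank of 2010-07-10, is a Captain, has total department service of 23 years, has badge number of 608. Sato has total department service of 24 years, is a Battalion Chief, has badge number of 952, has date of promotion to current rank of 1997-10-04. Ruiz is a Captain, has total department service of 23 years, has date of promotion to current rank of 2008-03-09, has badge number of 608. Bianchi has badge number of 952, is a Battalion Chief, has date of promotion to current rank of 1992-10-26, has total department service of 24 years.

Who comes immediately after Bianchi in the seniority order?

Sato

By badge number (lower first): Romero (198); then Vance (472); then Ruiz and Reyes (both 608); then Bianchi and Sato (both 952).
Ruiz and Reyes are each Captain, so the next rule applies.
Ruiz and Reyes both have total department service 23 years, so the next rule applies.
Among Ruiz and Reyes, by date of promotion to current rank (earlier first): Ruiz (2008-03-09) before Reyes (2010-07-10).
Bianchi and Sato are each Battalion Chief, so the next rule applies.
Bianchi and Sato both have total department service 24 years, so the next rule applies.
Among Bianchi and Sato, by date of promotion to current rank (earlier first): Bianchi (1992-10-26) before Sato (1997-10-04).
Order: Romero, Vance, Ruiz, Reyes, Bianchi, Sato.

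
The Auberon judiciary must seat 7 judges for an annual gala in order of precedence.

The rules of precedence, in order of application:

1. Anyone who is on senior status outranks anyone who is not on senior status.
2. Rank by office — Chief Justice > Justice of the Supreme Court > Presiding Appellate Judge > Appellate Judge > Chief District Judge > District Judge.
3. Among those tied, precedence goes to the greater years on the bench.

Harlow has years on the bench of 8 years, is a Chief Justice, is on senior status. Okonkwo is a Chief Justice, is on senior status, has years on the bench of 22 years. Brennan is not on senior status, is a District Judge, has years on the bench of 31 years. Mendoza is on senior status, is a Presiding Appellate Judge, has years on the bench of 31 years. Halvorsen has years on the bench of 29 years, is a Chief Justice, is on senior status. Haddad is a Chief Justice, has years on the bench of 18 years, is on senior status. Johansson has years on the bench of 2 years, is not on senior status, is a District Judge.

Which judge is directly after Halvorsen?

By the first rule: Halvorsen, Okonkwo, Haddad, Harlow and Mendoza (each on senior status); then Brennan and Johansson (both not on senior status).
Among Halvorsen, Okonkwo, Haddad, Harlow and Mendoza, by office: Halvorsen, Okonkwo, Haddad and Harlow (Chief Justice) before Mendoza (Presiding Appellate Judge).
Among Halvorsen, Okonkwo, Haddad and Harlow, by years on the bench (higher first): Halvorsen (29 years) before Okonkwo (22 years) before Haddad (18 years) before Harlow (8 years).
Brennan and Johansson are each District Judge, so the next rule applies.
Among Brennan and Johansson, by years on the bench (higher first): Brennan (31 years) before Johansson (2 years).
Order: Halvorsen, Okonkwo, Haddad, Harlow, Mendoza, Brennan, Johansson.

Okonkwo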